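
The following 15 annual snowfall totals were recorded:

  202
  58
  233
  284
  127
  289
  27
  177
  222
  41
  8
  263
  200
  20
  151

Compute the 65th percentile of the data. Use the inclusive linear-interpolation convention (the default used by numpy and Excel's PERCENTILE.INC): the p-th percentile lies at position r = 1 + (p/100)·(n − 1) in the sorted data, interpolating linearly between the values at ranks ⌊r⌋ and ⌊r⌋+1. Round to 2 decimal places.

Sorted: 8, 20, 27, 41, 58, 127, 151, 177, 200, 202, 222, 233, 263, 284, 289.
n = 15.
r = 1 + (65/100)·(15 − 1) = 1 + 9.1 = 10.1.
Rank 10 is 202 and rank 11 is 222.
Interpolate: 202 + 0.1·(222 − 202) = 202 + 0.1·20 = 204.

204.00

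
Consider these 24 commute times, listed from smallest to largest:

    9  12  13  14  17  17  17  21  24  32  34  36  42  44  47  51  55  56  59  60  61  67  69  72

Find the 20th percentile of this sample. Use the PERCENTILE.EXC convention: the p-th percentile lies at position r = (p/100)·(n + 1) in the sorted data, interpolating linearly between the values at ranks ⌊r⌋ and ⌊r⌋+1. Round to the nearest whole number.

17

n = 24.
r = (20/100)·(24 + 1) = 5.
r is an integer, so P20 is the value at rank 5: 17.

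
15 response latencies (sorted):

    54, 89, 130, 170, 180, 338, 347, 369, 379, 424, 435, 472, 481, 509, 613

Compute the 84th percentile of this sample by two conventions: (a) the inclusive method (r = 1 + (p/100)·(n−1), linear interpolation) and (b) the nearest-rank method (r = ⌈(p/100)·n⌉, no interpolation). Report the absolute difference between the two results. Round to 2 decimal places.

n = 15.
(a) r = 12.76; between ranks 12 (472) and 13 (481): 478.84.
(b) the nearest-rank method: rank 13 → 481.
|478.84 − 481| = 2.16.

2.16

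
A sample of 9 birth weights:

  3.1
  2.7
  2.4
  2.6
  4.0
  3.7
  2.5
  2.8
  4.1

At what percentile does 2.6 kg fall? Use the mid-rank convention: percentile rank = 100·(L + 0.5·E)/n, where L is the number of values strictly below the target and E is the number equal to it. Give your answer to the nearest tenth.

Sorted: 2.4, 2.5, 2.6, 2.7, 2.8, 3.1, 3.7, 4.0, 4.1.
Count below 2.6: L = 2; count equal: E = 1; n = 9.
Percentile rank = 100·(2 + 0.5·1)/9 = 100·2.5/9 = 27.78.

27.8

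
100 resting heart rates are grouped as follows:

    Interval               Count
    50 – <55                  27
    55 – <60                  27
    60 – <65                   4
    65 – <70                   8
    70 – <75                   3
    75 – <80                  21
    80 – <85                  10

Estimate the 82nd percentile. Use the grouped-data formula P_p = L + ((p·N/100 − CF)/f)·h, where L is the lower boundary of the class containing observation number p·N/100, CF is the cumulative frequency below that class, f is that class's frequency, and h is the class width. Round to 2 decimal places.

78.10

N = 100; target position k = 82/100 · 100 = 82.
Cumulative frequencies: 27, 54, 58, 66, 69, 90, 100.
Observation 82 falls in the class 75 – <80.
L = 75, CF = 69, f = 21, h = 5.
P82 = 75 + ((82 − 69)/21)·5 = 75 + 3.09524 = 78.0952.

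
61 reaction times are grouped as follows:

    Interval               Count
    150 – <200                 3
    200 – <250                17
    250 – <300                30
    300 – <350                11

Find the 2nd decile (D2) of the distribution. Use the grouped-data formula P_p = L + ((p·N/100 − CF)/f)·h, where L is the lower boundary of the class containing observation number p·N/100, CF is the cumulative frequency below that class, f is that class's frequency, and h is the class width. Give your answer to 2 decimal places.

227.06

N = 61; target position k = 20/100 · 61 = 12.2.
Cumulative frequencies: 3, 20, 50, 61.
Observation 12.2 falls in the class 200 – <250.
L = 200, CF = 3, f = 17, h = 50.
P20 = 200 + ((12.2 − 3)/17)·50 = 200 + 27.0588 = 227.059.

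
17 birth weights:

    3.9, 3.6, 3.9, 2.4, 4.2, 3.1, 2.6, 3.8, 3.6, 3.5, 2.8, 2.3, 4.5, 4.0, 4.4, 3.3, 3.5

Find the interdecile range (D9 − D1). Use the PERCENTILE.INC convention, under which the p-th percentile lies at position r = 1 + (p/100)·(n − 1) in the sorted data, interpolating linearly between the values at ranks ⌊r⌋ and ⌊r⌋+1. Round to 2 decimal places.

Sorted: 2.3, 2.4, 2.6, 2.8, 3.1, 3.3, 3.5, 3.5, 3.6, 3.6, 3.8, 3.9, 3.9, 4.0, 4.2, 4.4, 4.5.
n = 17.
P10: r = 2.6; ranks 2–3 are 2.4, 2.6; interpolating gives 2.52.
P90: r = 15.4; ranks 15–16 are 4.2, 4.4; interpolating gives 4.28.
Difference: 4.28 − 2.52 = 1.76.

1.76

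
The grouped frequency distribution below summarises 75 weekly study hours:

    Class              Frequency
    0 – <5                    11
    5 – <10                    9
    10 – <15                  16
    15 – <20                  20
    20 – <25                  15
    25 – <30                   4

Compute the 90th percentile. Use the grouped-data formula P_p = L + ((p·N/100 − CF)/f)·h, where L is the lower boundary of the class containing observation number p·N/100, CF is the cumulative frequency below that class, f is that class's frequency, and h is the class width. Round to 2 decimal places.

N = 75; target position k = 90/100 · 75 = 67.5.
Cumulative frequencies: 11, 20, 36, 56, 71, 75.
Observation 67.5 falls in the class 20 – <25.
L = 20, CF = 56, f = 15, h = 5.
P90 = 20 + ((67.5 − 56)/15)·5 = 20 + 3.83333 = 23.8333.

23.83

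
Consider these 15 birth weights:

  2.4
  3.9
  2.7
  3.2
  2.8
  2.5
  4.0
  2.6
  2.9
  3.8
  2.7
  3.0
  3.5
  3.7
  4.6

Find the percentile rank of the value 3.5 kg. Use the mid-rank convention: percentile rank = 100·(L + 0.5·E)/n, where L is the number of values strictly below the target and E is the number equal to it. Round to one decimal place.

63.3

Sorted: 2.4, 2.5, 2.6, 2.7, 2.7, 2.8, 2.9, 3.0, 3.2, 3.5, 3.7, 3.8, 3.9, 4.0, 4.6.
Count below 3.5: L = 9; count equal: E = 1; n = 15.
Percentile rank = 100·(9 + 0.5·1)/15 = 100·9.5/15 = 63.33.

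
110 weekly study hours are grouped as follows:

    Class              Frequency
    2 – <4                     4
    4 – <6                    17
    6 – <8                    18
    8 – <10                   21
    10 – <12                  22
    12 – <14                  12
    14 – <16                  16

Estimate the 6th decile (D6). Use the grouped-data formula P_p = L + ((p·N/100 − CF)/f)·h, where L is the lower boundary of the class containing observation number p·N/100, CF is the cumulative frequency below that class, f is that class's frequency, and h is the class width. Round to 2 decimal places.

N = 110; target position k = 60/100 · 110 = 66.
Cumulative frequencies: 4, 21, 39, 60, 82, 94, 110.
Observation 66 falls in the class 10 – <12.
L = 10, CF = 60, f = 22, h = 2.
P60 = 10 + ((66 − 60)/22)·2 = 10 + 0.545455 = 10.5455.

10.55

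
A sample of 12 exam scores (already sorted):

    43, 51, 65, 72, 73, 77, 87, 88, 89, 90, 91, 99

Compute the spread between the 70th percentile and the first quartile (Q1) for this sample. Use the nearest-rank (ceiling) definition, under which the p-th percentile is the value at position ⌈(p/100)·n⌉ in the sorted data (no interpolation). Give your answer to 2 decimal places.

24.00

n = 12.
P25: rank ⌈25/100·12⌉ = 3 → 65.
P70: rank ⌈70/100·12⌉ = 9 → 89.
Difference: 89 − 65 = 24.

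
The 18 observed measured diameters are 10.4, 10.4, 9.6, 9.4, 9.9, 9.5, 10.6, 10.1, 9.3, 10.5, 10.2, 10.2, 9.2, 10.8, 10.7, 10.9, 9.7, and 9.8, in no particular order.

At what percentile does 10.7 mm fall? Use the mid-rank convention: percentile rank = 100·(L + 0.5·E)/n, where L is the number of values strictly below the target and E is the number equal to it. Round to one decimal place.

Sorted: 9.2, 9.3, 9.4, 9.5, 9.6, 9.7, 9.8, 9.9, 10.1, 10.2, 10.2, 10.4, 10.4, 10.5, 10.6, 10.7, 10.8, 10.9.
Count below 10.7: L = 15; count equal: E = 1; n = 18.
Percentile rank = 100·(15 + 0.5·1)/18 = 100·15.5/18 = 86.11.

86.1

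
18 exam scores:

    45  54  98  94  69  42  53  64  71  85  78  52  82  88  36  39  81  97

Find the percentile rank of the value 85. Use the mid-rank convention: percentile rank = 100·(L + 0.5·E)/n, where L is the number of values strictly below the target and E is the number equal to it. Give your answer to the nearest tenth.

Sorted: 36, 39, 42, 45, 52, 53, 54, 64, 69, 71, 78, 81, 82, 85, 88, 94, 97, 98.
Count below 85: L = 13; count equal: E = 1; n = 18.
Percentile rank = 100·(13 + 0.5·1)/18 = 100·13.5/18 = 75.

75.0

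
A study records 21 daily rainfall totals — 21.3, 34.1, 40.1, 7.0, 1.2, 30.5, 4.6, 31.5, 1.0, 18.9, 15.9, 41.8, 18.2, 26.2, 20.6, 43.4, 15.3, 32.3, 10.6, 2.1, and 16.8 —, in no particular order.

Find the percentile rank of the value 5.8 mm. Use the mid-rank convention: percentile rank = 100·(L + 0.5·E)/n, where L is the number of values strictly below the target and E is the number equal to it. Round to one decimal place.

Sorted: 1.0, 1.2, 2.1, 4.6, 7.0, 10.6, 15.3, 15.9, 16.8, 18.2, 18.9, 20.6, 21.3, 26.2, 30.5, 31.5, 32.3, 34.1, 40.1, 41.8, 43.4.
Count below 5.8: L = 4; count equal: E = 0; n = 21.
Percentile rank = 100·(4 + 0.5·0)/21 = 100·4/21 = 19.05.

19.0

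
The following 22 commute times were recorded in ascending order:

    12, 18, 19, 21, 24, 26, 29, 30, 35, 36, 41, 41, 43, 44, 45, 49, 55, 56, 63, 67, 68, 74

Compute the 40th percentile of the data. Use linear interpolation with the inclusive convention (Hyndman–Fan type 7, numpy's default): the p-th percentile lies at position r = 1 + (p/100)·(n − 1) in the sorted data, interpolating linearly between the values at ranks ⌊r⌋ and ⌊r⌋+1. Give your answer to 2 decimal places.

n = 22.
r = 1 + (40/100)·(22 − 1) = 1 + 8.4 = 9.4.
Rank 9 is 35 and rank 10 is 36.
Interpolate: 35 + 0.4·(36 − 35) = 35 + 0.4·1 = 35.4.

35.40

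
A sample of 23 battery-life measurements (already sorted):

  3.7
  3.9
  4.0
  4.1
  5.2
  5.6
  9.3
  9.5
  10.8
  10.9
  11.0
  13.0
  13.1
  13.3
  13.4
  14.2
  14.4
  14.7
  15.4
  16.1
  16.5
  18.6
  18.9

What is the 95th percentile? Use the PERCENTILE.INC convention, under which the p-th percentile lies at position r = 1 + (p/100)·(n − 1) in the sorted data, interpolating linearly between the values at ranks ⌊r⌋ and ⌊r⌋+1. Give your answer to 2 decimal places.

n = 23.
r = 1 + (95/100)·(23 − 1) = 1 + 20.9 = 21.9.
Rank 21 is 16.5 and rank 22 is 18.6.
Interpolate: 16.5 + 0.9·(18.6 − 16.5) = 16.5 + 0.9·2.1 = 18.39.

18.39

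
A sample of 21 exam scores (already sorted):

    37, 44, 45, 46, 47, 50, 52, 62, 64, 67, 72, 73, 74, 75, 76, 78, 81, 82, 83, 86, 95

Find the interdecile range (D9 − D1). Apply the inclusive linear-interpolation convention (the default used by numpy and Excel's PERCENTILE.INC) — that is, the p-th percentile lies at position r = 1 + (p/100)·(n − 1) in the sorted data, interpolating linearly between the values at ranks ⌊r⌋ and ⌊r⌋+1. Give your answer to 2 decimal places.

38.00

n = 21.
P10: r = 3 (integer) → 45.
P90: r = 19 (integer) → 83.
Difference: 83 − 45 = 38.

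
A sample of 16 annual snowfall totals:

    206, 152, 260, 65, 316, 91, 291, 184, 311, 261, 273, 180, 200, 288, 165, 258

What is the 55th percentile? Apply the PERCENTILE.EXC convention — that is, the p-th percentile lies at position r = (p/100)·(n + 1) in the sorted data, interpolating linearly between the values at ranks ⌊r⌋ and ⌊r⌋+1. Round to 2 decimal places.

258.70

Sorted: 65, 91, 152, 165, 180, 184, 200, 206, 258, 260, 261, 273, 288, 291, 311, 316.
n = 16.
r = (55/100)·(16 + 1) = 9.35.
Rank 9 is 258 and rank 10 is 260.
Interpolate: 258 + 0.35·(260 − 258) = 258 + 0.35·2 = 258.7.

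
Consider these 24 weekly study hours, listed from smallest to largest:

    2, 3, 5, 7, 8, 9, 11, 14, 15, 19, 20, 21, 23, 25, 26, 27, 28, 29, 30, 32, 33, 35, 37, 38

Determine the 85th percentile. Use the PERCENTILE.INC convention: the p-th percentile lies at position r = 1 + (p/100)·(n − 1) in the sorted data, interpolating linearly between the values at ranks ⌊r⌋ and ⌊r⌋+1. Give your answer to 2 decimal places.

32.55

n = 24.
r = 1 + (85/100)·(24 − 1) = 1 + 19.55 = 20.55.
Rank 20 is 32 and rank 21 is 33.
Interpolate: 32 + 0.55·(33 − 32) = 32 + 0.55·1 = 32.55.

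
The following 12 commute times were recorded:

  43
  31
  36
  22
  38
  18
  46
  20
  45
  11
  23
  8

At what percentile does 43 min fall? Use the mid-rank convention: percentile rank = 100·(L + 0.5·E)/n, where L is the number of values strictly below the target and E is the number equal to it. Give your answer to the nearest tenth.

79.2

Sorted: 8, 11, 18, 20, 22, 23, 31, 36, 38, 43, 45, 46.
Count below 43: L = 9; count equal: E = 1; n = 12.
Percentile rank = 100·(9 + 0.5·1)/12 = 100·9.5/12 = 79.17.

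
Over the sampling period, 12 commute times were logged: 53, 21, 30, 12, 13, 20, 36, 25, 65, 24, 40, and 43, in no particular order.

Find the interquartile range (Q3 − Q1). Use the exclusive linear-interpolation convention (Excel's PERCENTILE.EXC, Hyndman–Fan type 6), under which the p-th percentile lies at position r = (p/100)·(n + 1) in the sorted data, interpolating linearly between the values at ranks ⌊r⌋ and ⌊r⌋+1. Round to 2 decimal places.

Sorted: 12, 13, 20, 21, 24, 25, 30, 36, 40, 43, 53, 65.
n = 12.
P25: r = 3.25; ranks 3–4 are 20, 21; interpolating gives 20.25.
P75: r = 9.75; ranks 9–10 are 40, 43; interpolating gives 42.25.
Difference: 42.25 − 20.25 = 22.

22.00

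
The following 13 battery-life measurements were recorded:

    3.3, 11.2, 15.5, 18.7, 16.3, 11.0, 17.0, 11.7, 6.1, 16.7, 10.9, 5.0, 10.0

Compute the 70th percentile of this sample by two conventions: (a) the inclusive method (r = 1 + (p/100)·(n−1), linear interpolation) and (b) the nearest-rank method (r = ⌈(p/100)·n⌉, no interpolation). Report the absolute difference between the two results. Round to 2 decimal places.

0.48

Sorted: 3.3, 5.0, 6.1, 10.0, 10.9, 11.0, 11.2, 11.7, 15.5, 16.3, 16.7, 17.0, 18.7.
n = 13.
(a) r = 9.4; between ranks 9 (15.5) and 10 (16.3): 15.82.
(b) the nearest-rank method: rank 10 → 16.3.
|15.82 − 16.3| = 0.48.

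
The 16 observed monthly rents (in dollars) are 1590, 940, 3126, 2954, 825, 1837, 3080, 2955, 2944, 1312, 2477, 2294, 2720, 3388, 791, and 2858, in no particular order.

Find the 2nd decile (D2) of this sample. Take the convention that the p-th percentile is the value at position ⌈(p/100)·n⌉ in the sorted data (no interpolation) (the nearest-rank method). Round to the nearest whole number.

Sorted: 791, 825, 940, 1312, 1590, 1837, 2294, 2477, 2720, 2858, 2944, 2954, 2955, 3080, 3126, 3388.
n = 16.
Position = ⌈20/100 · 16⌉ = ⌈3.2⌉ = 4.
The value at rank 4 is 1312.

1312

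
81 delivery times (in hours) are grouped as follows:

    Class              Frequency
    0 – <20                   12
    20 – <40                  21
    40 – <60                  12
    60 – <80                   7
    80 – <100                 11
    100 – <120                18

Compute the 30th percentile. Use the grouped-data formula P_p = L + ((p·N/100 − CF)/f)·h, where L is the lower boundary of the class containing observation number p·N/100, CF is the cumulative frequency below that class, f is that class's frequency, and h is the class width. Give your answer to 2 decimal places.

N = 81; target position k = 30/100 · 81 = 24.3.
Cumulative frequencies: 12, 33, 45, 52, 63, 81.
Observation 24.3 falls in the class 20 – <40.
L = 20, CF = 12, f = 21, h = 20.
P30 = 20 + ((24.3 − 12)/21)·20 = 20 + 11.7143 = 31.7143.

31.71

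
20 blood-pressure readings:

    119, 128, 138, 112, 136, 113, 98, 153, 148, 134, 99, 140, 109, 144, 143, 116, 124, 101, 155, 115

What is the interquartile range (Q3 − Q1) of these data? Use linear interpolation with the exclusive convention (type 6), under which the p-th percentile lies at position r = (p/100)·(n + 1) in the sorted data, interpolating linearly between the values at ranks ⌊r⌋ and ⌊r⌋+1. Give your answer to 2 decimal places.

Sorted: 98, 99, 101, 109, 112, 113, 115, 116, 119, 124, 128, 134, 136, 138, 140, 143, 144, 148, 153, 155.
n = 20.
P25: r = 5.25; ranks 5–6 are 112, 113; interpolating gives 112.25.
P75: r = 15.75; ranks 15–16 are 140, 143; interpolating gives 142.25.
Difference: 142.25 − 112.25 = 30.

30.00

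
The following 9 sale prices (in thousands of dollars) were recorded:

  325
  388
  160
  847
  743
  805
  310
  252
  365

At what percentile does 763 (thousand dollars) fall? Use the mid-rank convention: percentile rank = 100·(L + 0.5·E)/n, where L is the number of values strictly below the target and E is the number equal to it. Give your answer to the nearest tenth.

Sorted: 160, 252, 310, 325, 365, 388, 743, 805, 847.
Count below 763: L = 7; count equal: E = 0; n = 9.
Percentile rank = 100·(7 + 0.5·0)/9 = 100·7/9 = 77.78.

77.8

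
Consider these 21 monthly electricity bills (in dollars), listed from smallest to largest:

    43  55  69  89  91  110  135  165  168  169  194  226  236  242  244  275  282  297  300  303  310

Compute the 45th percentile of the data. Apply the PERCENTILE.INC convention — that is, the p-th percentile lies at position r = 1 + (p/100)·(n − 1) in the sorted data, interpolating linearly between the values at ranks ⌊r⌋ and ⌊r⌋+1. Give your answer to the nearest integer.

169

n = 21.
r = 1 + (45/100)·(21 − 1) = 1 + 9 = 10.
r is an integer, so P45 is the value at rank 10: 169.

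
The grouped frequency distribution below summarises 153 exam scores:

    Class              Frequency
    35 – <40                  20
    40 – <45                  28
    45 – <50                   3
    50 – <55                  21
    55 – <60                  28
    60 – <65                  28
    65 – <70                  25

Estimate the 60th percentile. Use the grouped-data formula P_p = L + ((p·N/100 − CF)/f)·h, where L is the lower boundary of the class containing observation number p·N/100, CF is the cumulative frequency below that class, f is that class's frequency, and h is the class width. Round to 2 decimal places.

N = 153; target position k = 60/100 · 153 = 91.8.
Cumulative frequencies: 20, 48, 51, 72, 100, 128, 153.
Observation 91.8 falls in the class 55 – <60.
L = 55, CF = 72, f = 28, h = 5.
P60 = 55 + ((91.8 − 72)/28)·5 = 55 + 3.53571 = 58.5357.

58.54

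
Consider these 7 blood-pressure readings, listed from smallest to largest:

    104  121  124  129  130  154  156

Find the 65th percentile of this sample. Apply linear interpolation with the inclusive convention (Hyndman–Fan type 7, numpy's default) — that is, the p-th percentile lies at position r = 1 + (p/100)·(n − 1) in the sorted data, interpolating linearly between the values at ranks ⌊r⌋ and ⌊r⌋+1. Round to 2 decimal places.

129.90

n = 7.
r = 1 + (65/100)·(7 − 1) = 1 + 3.9 = 4.9.
Rank 4 is 129 and rank 5 is 130.
Interpolate: 129 + 0.9·(130 − 129) = 129 + 0.9·1 = 129.9.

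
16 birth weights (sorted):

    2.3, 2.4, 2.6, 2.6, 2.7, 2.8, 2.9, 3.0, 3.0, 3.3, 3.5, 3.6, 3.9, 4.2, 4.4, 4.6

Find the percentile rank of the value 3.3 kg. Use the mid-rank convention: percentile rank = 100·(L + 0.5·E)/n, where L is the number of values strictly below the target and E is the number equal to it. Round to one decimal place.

Count below 3.3: L = 9; count equal: E = 1; n = 16.
Percentile rank = 100·(9 + 0.5·1)/16 = 100·9.5/16 = 59.38.

59.4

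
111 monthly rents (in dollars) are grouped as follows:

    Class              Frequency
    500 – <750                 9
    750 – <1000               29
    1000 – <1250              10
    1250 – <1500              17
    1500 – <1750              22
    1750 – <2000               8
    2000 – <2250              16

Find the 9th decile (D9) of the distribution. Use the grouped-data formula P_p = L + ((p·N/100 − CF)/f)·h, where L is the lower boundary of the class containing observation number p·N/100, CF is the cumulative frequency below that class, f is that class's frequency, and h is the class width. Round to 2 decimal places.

N = 111; target position k = 90/100 · 111 = 99.9.
Cumulative frequencies: 9, 38, 48, 65, 87, 95, 111.
Observation 99.9 falls in the class 2000 – <2250.
L = 2000, CF = 95, f = 16, h = 250.
P90 = 2000 + ((99.9 − 95)/16)·250 = 2000 + 76.5625 = 2076.56.

2076.56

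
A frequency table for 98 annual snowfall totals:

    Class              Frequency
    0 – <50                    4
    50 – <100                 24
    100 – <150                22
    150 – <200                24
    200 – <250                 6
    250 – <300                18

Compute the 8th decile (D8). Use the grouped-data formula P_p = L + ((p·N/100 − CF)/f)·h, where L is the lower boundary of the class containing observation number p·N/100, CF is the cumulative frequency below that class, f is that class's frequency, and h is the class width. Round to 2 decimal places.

236.67

N = 98; target position k = 80/100 · 98 = 78.4.
Cumulative frequencies: 4, 28, 50, 74, 80, 98.
Observation 78.4 falls in the class 200 – <250.
L = 200, CF = 74, f = 6, h = 50.
P80 = 200 + ((78.4 − 74)/6)·50 = 200 + 36.6667 = 236.667.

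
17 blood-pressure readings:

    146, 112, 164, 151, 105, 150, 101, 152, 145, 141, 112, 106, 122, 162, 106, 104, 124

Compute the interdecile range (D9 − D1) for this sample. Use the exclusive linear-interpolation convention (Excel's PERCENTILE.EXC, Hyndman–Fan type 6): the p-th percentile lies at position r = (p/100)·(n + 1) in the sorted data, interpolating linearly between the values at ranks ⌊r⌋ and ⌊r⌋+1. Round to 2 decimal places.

Sorted: 101, 104, 105, 106, 106, 112, 112, 122, 124, 141, 145, 146, 150, 151, 152, 162, 164.
n = 17.
P10: r = 1.8; ranks 1–2 are 101, 104; interpolating gives 103.4.
P90: r = 16.2; ranks 16–17 are 162, 164; interpolating gives 162.4.
Difference: 162.4 − 103.4 = 59.

59.00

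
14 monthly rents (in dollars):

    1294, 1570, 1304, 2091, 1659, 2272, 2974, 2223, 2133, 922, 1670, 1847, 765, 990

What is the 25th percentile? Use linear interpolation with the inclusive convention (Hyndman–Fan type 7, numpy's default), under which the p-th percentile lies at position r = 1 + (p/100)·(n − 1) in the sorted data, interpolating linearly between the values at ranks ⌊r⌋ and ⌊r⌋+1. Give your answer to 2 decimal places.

Sorted: 765, 922, 990, 1294, 1304, 1570, 1659, 1670, 1847, 2091, 2133, 2223, 2272, 2974.
n = 14.
r = 1 + (25/100)·(14 − 1) = 1 + 3.25 = 4.25.
Rank 4 is 1294 and rank 5 is 1304.
Interpolate: 1294 + 0.25·(1304 − 1294) = 1294 + 0.25·10 = 1296.5.

1296.50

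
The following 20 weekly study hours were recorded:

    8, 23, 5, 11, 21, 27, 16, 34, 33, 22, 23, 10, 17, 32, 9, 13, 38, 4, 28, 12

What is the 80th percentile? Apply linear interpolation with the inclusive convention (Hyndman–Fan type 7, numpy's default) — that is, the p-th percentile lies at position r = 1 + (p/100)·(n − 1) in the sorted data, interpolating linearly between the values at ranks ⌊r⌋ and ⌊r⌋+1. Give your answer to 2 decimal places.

28.80

Sorted: 4, 5, 8, 9, 10, 11, 12, 13, 16, 17, 21, 22, 23, 23, 27, 28, 32, 33, 34, 38.
n = 20.
r = 1 + (80/100)·(20 − 1) = 1 + 15.2 = 16.2.
Rank 16 is 28 and rank 17 is 32.
Interpolate: 28 + 0.2·(32 − 28) = 28 + 0.2·4 = 28.8.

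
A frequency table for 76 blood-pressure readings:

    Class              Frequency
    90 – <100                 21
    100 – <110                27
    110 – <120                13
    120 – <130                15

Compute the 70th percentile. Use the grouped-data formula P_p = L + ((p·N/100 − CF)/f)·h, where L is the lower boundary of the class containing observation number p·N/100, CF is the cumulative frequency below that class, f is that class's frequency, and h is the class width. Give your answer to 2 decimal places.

114.00

N = 76; target position k = 70/100 · 76 = 53.2.
Cumulative frequencies: 21, 48, 61, 76.
Observation 53.2 falls in the class 110 – <120.
L = 110, CF = 48, f = 13, h = 10.
P70 = 110 + ((53.2 − 48)/13)·10 = 110 + 4 = 114.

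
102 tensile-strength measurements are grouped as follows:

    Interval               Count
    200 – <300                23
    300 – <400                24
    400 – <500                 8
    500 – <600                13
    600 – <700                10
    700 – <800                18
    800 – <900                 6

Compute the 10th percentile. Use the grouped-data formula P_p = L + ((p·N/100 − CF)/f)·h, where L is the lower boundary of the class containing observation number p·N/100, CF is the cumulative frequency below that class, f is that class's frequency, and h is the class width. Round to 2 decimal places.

N = 102; target position k = 10/100 · 102 = 10.2.
Cumulative frequencies: 23, 47, 55, 68, 78, 96, 102.
Observation 10.2 falls in the class 200 – <300.
L = 200, CF = 0, f = 23, h = 100.
P10 = 200 + ((10.2 − 0)/23)·100 = 200 + 44.3478 = 244.348.

244.35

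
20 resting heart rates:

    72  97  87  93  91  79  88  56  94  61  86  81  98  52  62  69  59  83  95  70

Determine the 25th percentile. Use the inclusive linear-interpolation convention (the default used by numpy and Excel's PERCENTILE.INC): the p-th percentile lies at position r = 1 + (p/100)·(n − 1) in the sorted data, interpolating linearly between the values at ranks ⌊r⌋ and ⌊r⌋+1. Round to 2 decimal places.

67.25

Sorted: 52, 56, 59, 61, 62, 69, 70, 72, 79, 81, 83, 86, 87, 88, 91, 93, 94, 95, 97, 98.
n = 20.
r = 1 + (25/100)·(20 − 1) = 1 + 4.75 = 5.75.
Rank 5 is 62 and rank 6 is 69.
Interpolate: 62 + 0.75·(69 − 62) = 62 + 0.75·7 = 67.25.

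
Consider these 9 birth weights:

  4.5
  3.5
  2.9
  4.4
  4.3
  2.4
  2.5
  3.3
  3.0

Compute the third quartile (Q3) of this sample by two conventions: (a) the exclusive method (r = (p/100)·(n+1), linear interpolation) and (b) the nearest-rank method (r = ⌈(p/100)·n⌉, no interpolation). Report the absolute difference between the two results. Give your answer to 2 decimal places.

0.05

Sorted: 2.4, 2.5, 2.9, 3.0, 3.3, 3.5, 4.3, 4.4, 4.5.
n = 9.
(a) r = 7.5; between ranks 7 (4.3) and 8 (4.4): 4.35.
(b) the nearest-rank method: rank 7 → 4.3.
|4.35 − 4.3| = 0.05.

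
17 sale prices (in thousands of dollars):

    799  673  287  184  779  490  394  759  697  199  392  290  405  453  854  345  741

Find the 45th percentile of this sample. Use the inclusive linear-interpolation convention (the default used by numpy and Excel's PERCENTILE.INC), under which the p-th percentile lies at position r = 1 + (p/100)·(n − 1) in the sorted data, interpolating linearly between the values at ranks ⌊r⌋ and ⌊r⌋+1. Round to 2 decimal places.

414.60

Sorted: 184, 199, 287, 290, 345, 392, 394, 405, 453, 490, 673, 697, 741, 759, 779, 799, 854.
n = 17.
r = 1 + (45/100)·(17 − 1) = 1 + 7.2 = 8.2.
Rank 8 is 405 and rank 9 is 453.
Interpolate: 405 + 0.2·(453 − 405) = 405 + 0.2·48 = 414.6.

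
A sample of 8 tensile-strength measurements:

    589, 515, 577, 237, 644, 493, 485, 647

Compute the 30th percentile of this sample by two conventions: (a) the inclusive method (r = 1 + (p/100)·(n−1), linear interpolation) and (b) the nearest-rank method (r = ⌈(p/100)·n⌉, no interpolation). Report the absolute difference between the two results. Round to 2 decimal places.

2.20

Sorted: 237, 485, 493, 515, 577, 589, 644, 647.
n = 8.
(a) r = 3.1; between ranks 3 (493) and 4 (515): 495.2.
(b) the nearest-rank method: rank 3 → 493.
|495.2 − 493| = 2.2.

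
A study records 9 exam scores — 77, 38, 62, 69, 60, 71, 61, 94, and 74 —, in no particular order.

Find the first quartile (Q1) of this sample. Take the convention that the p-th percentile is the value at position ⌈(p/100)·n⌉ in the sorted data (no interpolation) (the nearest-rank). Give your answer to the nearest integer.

61

Sorted: 38, 60, 61, 62, 69, 71, 74, 77, 94.
n = 9.
Position = ⌈25/100 · 9⌉ = ⌈2.25⌉ = 3.
The value at rank 3 is 61.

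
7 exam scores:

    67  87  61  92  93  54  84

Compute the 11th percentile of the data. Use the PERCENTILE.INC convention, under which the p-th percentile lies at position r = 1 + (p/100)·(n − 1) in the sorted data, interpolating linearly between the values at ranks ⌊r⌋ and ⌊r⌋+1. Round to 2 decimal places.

Sorted: 54, 61, 67, 84, 87, 92, 93.
n = 7.
r = 1 + (11/100)·(7 − 1) = 1 + 0.66 = 1.66.
Rank 1 is 54 and rank 2 is 61.
Interpolate: 54 + 0.66·(61 − 54) = 54 + 0.66·7 = 58.62.

58.62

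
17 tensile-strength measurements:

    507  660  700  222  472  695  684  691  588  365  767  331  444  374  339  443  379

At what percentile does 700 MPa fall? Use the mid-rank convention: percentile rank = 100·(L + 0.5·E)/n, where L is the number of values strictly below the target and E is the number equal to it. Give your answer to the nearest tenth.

Sorted: 222, 331, 339, 365, 374, 379, 443, 444, 472, 507, 588, 660, 684, 691, 695, 700, 767.
Count below 700: L = 15; count equal: E = 1; n = 17.
Percentile rank = 100·(15 + 0.5·1)/17 = 100·15.5/17 = 91.18.

91.2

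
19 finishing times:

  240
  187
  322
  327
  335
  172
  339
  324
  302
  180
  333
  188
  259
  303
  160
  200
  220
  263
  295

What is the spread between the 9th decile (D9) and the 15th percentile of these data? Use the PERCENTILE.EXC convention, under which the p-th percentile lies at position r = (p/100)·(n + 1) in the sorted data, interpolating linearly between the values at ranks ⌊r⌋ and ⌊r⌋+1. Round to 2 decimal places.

Sorted: 160, 172, 180, 187, 188, 200, 220, 240, 259, 263, 295, 302, 303, 322, 324, 327, 333, 335, 339.
n = 19.
P15: r = 3 (integer) → 180.
P90: r = 18 (integer) → 335.
Difference: 335 − 180 = 155.

155.00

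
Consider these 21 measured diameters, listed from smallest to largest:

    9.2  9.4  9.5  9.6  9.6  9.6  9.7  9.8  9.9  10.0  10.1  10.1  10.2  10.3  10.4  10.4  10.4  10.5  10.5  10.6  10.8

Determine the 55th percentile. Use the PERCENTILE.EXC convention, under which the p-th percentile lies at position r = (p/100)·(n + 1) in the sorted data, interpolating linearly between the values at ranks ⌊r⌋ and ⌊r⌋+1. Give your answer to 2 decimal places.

n = 21.
r = (55/100)·(21 + 1) = 12.1.
Rank 12 is 10.1 and rank 13 is 10.2.
Interpolate: 10.1 + 0.1·(10.2 − 10.1) = 10.1 + 0.1·0.1 = 10.11.

10.11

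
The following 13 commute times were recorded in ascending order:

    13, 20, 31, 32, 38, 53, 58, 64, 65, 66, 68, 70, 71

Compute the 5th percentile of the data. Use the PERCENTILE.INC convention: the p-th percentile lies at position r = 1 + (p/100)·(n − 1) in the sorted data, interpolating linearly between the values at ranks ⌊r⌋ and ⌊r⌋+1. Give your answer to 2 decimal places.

17.20

n = 13.
r = 1 + (5/100)·(13 − 1) = 1 + 0.6 = 1.6.
Rank 1 is 13 and rank 2 is 20.
Interpolate: 13 + 0.6·(20 − 13) = 13 + 0.6·7 = 17.2.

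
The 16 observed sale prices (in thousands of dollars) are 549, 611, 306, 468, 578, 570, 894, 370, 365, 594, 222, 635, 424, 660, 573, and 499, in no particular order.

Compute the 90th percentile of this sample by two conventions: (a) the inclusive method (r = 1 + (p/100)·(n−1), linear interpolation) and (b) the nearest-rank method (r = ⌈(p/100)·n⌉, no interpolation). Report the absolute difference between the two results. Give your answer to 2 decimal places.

12.50

Sorted: 222, 306, 365, 370, 424, 468, 499, 549, 570, 573, 578, 594, 611, 635, 660, 894.
n = 16.
(a) r = 14.5; between ranks 14 (635) and 15 (660): 647.5.
(b) the nearest-rank method: rank 15 → 660.
|647.5 − 660| = 12.5.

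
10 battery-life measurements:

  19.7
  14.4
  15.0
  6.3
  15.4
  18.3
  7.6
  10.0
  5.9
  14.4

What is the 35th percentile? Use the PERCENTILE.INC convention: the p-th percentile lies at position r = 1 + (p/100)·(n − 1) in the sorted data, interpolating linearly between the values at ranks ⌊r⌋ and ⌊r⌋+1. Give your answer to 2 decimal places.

Sorted: 5.9, 6.3, 7.6, 10.0, 14.4, 14.4, 15.0, 15.4, 18.3, 19.7.
n = 10.
r = 1 + (35/100)·(10 − 1) = 1 + 3.15 = 4.15.
Rank 4 is 10.0 and rank 5 is 14.4.
Interpolate: 10.0 + 0.15·(14.4 − 10.0) = 10.0 + 0.15·4.4 = 10.66.

10.66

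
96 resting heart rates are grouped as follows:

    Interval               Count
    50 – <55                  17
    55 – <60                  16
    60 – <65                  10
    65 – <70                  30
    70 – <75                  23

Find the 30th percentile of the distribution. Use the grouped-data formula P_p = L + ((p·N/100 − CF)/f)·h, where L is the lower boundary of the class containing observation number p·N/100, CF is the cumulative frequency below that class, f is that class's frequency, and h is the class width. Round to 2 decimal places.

N = 96; target position k = 30/100 · 96 = 28.8.
Cumulative frequencies: 17, 33, 43, 73, 96.
Observation 28.8 falls in the class 55 – <60.
L = 55, CF = 17, f = 16, h = 5.
P30 = 55 + ((28.8 − 17)/16)·5 = 55 + 3.6875 = 58.6875.

58.69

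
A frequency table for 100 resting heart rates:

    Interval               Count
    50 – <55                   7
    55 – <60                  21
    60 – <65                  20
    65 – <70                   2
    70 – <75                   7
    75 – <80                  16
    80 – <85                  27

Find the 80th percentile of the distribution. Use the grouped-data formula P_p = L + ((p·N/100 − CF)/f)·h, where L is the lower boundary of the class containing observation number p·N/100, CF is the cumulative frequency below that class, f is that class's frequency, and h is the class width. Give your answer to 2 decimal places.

81.30

N = 100; target position k = 80/100 · 100 = 80.
Cumulative frequencies: 7, 28, 48, 50, 57, 73, 100.
Observation 80 falls in the class 80 – <85.
L = 80, CF = 73, f = 27, h = 5.
P80 = 80 + ((80 − 73)/27)·5 = 80 + 1.2963 = 81.2963.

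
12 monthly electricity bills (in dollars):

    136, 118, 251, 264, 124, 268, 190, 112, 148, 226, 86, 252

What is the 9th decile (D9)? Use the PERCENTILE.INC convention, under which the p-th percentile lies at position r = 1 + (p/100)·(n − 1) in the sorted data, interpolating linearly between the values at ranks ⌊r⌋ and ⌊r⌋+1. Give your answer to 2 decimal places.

262.80

Sorted: 86, 112, 118, 124, 136, 148, 190, 226, 251, 252, 264, 268.
n = 12.
r = 1 + (90/100)·(12 − 1) = 1 + 9.9 = 10.9.
Rank 10 is 252 and rank 11 is 264.
Interpolate: 252 + 0.9·(264 − 252) = 252 + 0.9·12 = 262.8.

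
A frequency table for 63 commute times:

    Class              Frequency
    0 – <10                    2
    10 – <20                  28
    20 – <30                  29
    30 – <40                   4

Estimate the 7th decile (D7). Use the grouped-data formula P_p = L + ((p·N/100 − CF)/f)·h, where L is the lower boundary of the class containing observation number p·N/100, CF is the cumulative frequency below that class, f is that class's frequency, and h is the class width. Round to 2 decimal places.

N = 63; target position k = 70/100 · 63 = 44.1.
Cumulative frequencies: 2, 30, 59, 63.
Observation 44.1 falls in the class 20 – <30.
L = 20, CF = 30, f = 29, h = 10.
P70 = 20 + ((44.1 − 30)/29)·10 = 20 + 4.86207 = 24.8621.

24.86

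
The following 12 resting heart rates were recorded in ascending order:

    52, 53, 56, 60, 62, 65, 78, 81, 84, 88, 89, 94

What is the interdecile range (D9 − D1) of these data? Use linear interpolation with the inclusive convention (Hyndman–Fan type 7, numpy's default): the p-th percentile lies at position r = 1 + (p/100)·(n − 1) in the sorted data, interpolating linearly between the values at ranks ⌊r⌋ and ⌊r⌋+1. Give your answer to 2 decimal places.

35.60

n = 12.
P10: r = 2.1; ranks 2–3 are 53, 56; interpolating gives 53.3.
P90: r = 10.9; ranks 10–11 are 88, 89; interpolating gives 88.9.
Difference: 88.9 − 53.3 = 35.6.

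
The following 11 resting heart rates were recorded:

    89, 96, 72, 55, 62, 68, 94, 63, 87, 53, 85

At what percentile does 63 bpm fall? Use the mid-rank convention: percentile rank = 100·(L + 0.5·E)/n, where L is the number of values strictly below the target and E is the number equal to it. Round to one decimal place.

Sorted: 53, 55, 62, 63, 68, 72, 85, 87, 89, 94, 96.
Count below 63: L = 3; count equal: E = 1; n = 11.
Percentile rank = 100·(3 + 0.5·1)/11 = 100·3.5/11 = 31.82.

31.8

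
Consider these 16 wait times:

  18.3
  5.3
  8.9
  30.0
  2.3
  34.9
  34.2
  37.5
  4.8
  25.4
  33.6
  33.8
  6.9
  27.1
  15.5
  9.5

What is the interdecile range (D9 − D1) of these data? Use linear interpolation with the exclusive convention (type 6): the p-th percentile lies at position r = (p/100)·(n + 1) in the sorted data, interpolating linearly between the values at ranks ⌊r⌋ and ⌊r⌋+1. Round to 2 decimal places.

Sorted: 2.3, 4.8, 5.3, 6.9, 8.9, 9.5, 15.5, 18.3, 25.4, 27.1, 30.0, 33.6, 33.8, 34.2, 34.9, 37.5.
n = 16.
P10: r = 1.7; ranks 1–2 are 2.3, 4.8; interpolating gives 4.05.
P90: r = 15.3; ranks 15–16 are 34.9, 37.5; interpolating gives 35.68.
Difference: 35.68 − 4.05 = 31.63.

31.63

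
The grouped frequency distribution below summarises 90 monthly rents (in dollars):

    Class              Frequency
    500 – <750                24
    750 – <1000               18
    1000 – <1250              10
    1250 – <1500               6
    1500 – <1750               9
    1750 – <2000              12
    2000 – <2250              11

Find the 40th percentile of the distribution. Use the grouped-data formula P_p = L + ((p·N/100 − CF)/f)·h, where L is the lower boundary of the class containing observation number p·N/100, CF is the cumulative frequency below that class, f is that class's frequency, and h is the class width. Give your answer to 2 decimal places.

N = 90; target position k = 40/100 · 90 = 36.
Cumulative frequencies: 24, 42, 52, 58, 67, 79, 90.
Observation 36 falls in the class 750 – <1000.
L = 750, CF = 24, f = 18, h = 250.
P40 = 750 + ((36 − 24)/18)·250 = 750 + 166.667 = 916.667.

916.67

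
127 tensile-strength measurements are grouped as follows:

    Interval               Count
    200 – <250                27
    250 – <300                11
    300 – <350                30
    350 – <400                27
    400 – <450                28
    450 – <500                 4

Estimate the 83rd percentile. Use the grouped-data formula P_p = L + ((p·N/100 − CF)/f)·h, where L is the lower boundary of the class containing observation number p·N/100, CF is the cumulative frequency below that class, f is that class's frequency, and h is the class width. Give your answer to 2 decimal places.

418.59

N = 127; target position k = 83/100 · 127 = 105.41.
Cumulative frequencies: 27, 38, 68, 95, 123, 127.
Observation 105.41 falls in the class 400 – <450.
L = 400, CF = 95, f = 28, h = 50.
P83 = 400 + ((105.41 − 95)/28)·50 = 400 + 18.5893 = 418.589.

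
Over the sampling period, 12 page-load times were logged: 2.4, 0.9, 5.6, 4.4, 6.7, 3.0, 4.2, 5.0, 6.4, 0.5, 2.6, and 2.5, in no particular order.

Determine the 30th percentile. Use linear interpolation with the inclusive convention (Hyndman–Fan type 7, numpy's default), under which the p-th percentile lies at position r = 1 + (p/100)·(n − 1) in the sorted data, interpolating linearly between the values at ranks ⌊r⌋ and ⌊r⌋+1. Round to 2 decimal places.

Sorted: 0.5, 0.9, 2.4, 2.5, 2.6, 3.0, 4.2, 4.4, 5.0, 5.6, 6.4, 6.7.
n = 12.
r = 1 + (30/100)·(12 − 1) = 1 + 3.3 = 4.3.
Rank 4 is 2.5 and rank 5 is 2.6.
Interpolate: 2.5 + 0.3·(2.6 − 2.5) = 2.5 + 0.3·0.1 = 2.53.

2.53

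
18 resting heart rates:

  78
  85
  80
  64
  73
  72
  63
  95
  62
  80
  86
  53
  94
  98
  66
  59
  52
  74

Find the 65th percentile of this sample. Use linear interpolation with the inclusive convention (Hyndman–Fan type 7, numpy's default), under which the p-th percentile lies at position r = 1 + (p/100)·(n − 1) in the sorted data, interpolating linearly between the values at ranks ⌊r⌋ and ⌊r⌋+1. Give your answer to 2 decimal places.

Sorted: 52, 53, 59, 62, 63, 64, 66, 72, 73, 74, 78, 80, 80, 85, 86, 94, 95, 98.
n = 18.
r = 1 + (65/100)·(18 − 1) = 1 + 11.05 = 12.05.
Rank 12 is 80 and rank 13 is 80.
Interpolate: 80 + 0.05·(80 − 80) = 80 + 0.05·0 = 80.

80.00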